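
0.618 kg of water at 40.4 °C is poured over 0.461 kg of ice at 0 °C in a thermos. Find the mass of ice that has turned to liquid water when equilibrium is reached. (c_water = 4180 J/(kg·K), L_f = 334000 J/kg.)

m_melted ≈ 0.312 kg

Cooling the water to 0 °C releases 0.618·4180·40.4 = 104363 J.
Melting all 0.461 kg of ice would need 0.461·334000 = 153974 J.
104363 J < 153974 J, so only part of the ice melts and the system sits at 0 °C.
m_melted·334000 = 104363  ⇒  m_melted ≈ 0.3125 kg.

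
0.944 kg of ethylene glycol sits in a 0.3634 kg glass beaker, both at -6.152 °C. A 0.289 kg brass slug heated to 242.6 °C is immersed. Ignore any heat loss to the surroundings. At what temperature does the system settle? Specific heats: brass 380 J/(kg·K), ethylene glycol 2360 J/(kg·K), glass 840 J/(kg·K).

Conservation of energy gives ΣQ = 0:
0.289·380·(T − 242.6) + 0.944·2360·(T − (-6.152)) + 0.3634·840·(T − (-6.152)) = 0
(109.82 + 2227.8 + 305.26) T = 109.82·242.6 + 2227.8·(-6.152) + 305.26·(-6.152)
T = 11059/2642.9 ≈ 4.18 °C

T_f ≈ 4.2 °C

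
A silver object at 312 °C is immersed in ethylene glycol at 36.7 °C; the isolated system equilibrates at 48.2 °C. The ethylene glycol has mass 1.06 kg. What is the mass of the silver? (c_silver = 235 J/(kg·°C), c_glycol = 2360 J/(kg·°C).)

m ≈ 0.464 kg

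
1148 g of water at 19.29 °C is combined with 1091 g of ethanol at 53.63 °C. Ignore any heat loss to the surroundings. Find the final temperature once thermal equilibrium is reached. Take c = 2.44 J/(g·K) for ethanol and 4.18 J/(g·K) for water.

Heat gained plus heat lost sum to zero:
1091·2.44·(T − 53.63) + 1148·4.18·(T − 19.29) = 0
7460.7 T = 235331
T = 235331/7460.7 ≈ 31.54 °C

T_f ≈ 31.5 °C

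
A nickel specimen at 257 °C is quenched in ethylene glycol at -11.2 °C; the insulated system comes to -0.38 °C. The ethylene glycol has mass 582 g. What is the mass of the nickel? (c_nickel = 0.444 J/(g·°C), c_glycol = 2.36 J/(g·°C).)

m ≈ 130 g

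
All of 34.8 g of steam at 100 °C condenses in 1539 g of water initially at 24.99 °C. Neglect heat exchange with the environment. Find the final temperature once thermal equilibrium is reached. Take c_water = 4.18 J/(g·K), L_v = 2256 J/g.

T_f ≈ 38.6 °C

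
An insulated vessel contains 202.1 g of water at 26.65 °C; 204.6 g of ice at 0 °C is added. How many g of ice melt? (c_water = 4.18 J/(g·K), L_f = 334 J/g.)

m_melted ≈ 67.4 g

Water can give up m c ΔT = 202.1·4.18·26.65 = 22513 J before reaching 0 °C.
To melt every bit of ice: 204.6·334 = 68336 J.
That's not enough to melt it all — equilibrium is at 0 °C with ice remaining.
Mass melted = 22513/334 ≈ 67.41 g.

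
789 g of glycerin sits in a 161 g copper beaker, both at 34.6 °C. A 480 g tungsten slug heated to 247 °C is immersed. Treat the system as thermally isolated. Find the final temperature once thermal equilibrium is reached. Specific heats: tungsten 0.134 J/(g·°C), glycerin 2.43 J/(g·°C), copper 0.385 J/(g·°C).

T_f ≈ 41.3 °C

Net heat exchanged in the isolated system is zero:
480·0.134·(T − 247) + 789·2.43·(T − 34.6) + 161·0.385·(T − 34.6) = 0
(64.32 + 1917.3 + 61.98) T = 64.32·247 + 1917.3·34.6 + 61.98·34.6
T = 84369 / 2043.6 = 41.3 °C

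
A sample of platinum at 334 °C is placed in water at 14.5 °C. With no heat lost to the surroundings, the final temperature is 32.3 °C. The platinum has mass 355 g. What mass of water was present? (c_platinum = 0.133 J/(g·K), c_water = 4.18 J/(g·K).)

Heat lost by the platinum = heat gained by the water:
355×0.133×(334 − 32.3) = m×4.18×(32.3 − 14.5)
74.4 m = 14245  ⇒  m ≈ 191.5 g

m ≈ 191 g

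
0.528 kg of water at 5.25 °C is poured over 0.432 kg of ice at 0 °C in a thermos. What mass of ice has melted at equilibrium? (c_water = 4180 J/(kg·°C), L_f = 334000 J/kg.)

Heat available from the water dropping to 0 °C: 0.528×4180×5.25 = 11587 J.
Melting all 0.432 kg of ice would need 0.432×334000 = 144288 J.
11587 J < 144288 J, so only part of the ice melts and the system sits at 0 °C.
Mass melted = 11587/334000 ≈ 0.03469 kg.

m_melted ≈ 0.0347 kg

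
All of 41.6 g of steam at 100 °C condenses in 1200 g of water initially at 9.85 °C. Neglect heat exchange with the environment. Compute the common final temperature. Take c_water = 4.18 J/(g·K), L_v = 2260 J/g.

T_f ≈ 31.0 °C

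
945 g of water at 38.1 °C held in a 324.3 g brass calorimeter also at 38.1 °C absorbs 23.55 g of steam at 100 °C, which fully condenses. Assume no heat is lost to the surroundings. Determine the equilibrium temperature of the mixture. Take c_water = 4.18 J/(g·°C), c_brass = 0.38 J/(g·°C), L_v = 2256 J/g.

T_f ≈ 52.3 °C

Conservation of energy gives ΣQ = 0:
steam→water at 100 °C releases m L_v = 23.55×2256 = 53129; condensed water 100 °C→T: 98.44(T − 100); water warms: 945×4.18×(T − 38.1) = 3950.1(T − 38.1); brass cup: 324.3×0.38×(T − 38.1) = 123.23(T − 38.1)
4171.8 T = 53129 + 9843.9 + 155194 = 218167
T ≈ 52.30 °C — below 100 °C, confirming all the steam condensed.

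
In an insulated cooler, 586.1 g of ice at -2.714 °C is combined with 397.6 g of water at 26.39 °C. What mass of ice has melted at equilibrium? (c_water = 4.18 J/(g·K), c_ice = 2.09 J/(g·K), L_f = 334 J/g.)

Heat available from the water dropping to 0 °C: 397.6·4.18·26.39 = 43859 J.
Of that, 586.1·2.09·2.714 = 3324.5 J goes to bring the ice to 0 °C, leaving 40535 J.
To melt every bit of ice: 586.1·334 = 195757 J.
40535 J < 195757 J, so only part of the ice melts and the system sits at 0 °C.
m_melt = 40535 / L_f = 121.4 g.

m_melted ≈ 121 g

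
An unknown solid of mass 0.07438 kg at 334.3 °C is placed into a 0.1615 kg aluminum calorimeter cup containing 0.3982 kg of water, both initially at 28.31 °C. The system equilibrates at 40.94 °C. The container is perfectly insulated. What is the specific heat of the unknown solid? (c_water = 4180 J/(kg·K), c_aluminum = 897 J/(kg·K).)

c ≈ 1050 J/(kg·K)

Taking heat into each body as positive, Σ m c ΔT = 0:
0.07438·c·(40.94 − 334.3) + 0.3982·4180·(40.94 − 28.31) + 0.1615·897·(40.94 − 28.31) = 0
-21.82 c = -22852
c = -22852/-21.82 ≈ 1047 J/(kg·K)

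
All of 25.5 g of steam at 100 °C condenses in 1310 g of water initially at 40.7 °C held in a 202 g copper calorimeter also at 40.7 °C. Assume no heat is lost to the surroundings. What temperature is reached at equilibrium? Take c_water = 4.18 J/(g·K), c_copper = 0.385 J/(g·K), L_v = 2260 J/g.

T_f ≈ 52.0 °C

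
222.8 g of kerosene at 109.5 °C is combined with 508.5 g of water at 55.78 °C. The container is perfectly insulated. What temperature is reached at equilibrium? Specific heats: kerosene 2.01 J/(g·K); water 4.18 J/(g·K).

T_f ≈ 65.1 °C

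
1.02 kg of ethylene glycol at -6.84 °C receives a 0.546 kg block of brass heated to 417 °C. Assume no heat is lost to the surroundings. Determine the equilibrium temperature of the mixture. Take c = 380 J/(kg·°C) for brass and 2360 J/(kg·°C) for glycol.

Heat lost by the brass equals heat gained by the glycol:
0.546*380*(417 − T) = 1.02*2360*(T − (-6.84))
207.48(417 − T) = 2407.2(T − (-6.84))
2614.7 T = 70054  ⇒  T ≈ 26.79 °C

T_f ≈ 26.8 °C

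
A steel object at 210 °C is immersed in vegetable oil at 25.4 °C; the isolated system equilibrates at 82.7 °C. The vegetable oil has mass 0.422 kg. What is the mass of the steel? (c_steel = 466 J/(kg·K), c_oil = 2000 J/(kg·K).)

m ≈ 0.815 kg

Let T be the final temperature. ΣQ_i = 0:
m·466·(82.7 − 210) + 0.422·2000·(82.7 − 25.4) = 0
-59322 m = -48361
m = -48361/-59322 ≈ 0.8152 kg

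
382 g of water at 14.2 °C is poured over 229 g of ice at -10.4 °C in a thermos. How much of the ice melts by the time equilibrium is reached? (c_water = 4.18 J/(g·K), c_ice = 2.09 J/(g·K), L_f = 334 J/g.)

m_melted ≈ 53 g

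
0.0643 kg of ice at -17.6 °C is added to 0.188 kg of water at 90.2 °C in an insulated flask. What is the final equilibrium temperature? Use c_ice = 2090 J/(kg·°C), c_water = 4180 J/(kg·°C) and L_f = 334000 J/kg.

T_f ≈ 44.6 °C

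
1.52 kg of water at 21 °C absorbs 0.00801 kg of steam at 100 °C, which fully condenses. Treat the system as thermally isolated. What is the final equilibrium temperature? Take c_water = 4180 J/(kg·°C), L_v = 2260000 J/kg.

T_f ≈ 24.2 °C

Net heat exchanged in the isolated system is zero:
latent heat released on condensation: 0.00801×2260000 = 18103
  condensed water 100 °C→T: 33.48(T − 100)
  original water: 6353.6(T − 21)
6387.1 T = 18103 + 3348.2 + 133426 = 154876
T ≈ 24.25 °C — below 100 °C, confirming all the steam condensed.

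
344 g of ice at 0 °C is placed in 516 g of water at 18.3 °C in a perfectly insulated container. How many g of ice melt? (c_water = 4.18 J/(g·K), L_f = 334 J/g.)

Water can give up m c ΔT = 516·4.18·18.3 = 39471 J before reaching 0 °C.
To melt every bit of ice: 344·334 = 114896 J.
Since 39471 < 114896 J, not all the ice melts; equilibrium is at 0 °C.
m_melt = 39471 / L_f = 118.2 g.

m_melted ≈ 118 g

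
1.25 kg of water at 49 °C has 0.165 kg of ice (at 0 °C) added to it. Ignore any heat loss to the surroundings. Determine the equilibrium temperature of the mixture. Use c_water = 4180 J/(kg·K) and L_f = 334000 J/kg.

T_f ≈ 34.0 °C

Taking heat into each body as positive, Σ m c ΔT = 0:
melt ice: 0.165·334000 = 55110; warm the meltwater: 689.7 T; water cools: 1.25·4180·(T − 49) = 5225(T − 49)
5914.7 T = 256025 − 55110 = 200915
T ≈ 33.97 °C (positive, so assuming full melt was valid).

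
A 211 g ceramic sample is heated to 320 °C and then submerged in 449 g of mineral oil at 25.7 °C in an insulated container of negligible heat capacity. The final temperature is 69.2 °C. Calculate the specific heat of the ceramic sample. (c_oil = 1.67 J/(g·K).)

Taking heat into each body as positive, Σ m c ΔT = 0:
211·c·(69.2 − 320) + 449·1.67·(69.2 − 25.7) = 0
-52919 c = -32618
c = -32618/-52919 ≈ 0.6164 J/(g·K)

c ≈ 0.616 J/(g·K)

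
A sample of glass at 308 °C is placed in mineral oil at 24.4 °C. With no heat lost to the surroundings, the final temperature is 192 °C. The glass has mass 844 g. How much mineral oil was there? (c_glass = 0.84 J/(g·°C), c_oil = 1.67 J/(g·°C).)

m ≈ 294 g

Heat gained plus heat lost sum to zero:
844×0.84×(192 − 308) + m×1.67×(192 − 24.4) = 0
279.89 m = 82239
m = 82239/279.89 ≈ 293.8 g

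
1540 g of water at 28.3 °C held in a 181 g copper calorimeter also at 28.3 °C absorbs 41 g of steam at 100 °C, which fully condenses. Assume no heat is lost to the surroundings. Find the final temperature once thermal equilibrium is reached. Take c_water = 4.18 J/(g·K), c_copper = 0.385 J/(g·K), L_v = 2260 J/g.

T_f ≈ 44.0 °C

Taking heat into each body as positive, Σ m c ΔT = 0:
condense steam: −41×2260 = −92660
  condensed water 100 °C→T: 171.38(T − 100)
  water warms: 1540×4.18×(T − 28.3) = 6437.2(T − 28.3)
  copper cup: 181×0.385×(T − 28.3) = 69.69(T − 28.3)
6678.3 T = 92660 + 17138 + 184145 = 293943
T ≈ 44.01 °C, under the boiling point, so the assumption holds.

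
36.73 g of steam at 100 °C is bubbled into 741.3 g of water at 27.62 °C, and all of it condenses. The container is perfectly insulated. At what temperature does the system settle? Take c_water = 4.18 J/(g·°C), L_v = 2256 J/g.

Energy balance with sensible and latent terms:
steam→water at 100 °C releases m L_v = 36.73×2256 = 82863; condensed water 100 °C→T: 153.53(T − 100); original water: 3098.6(T − 27.62)
3252.2 T = 82863 + 15353 + 85584 = 183800
T ≈ 56.52 °C — below 100 °C, confirming all the steam condensed.

T_f ≈ 56.5 °C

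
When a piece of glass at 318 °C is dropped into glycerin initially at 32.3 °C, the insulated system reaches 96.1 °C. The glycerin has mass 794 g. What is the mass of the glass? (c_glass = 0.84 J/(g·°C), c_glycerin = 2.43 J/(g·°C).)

Net heat exchanged in the isolated system is zero:
m·0.84·(96.1 − 318) + 794·2.43·(96.1 − 32.3) = 0
-186.4 m = -123097
m = -123097/-186.4 ≈ 660.4 g

m ≈ 660 g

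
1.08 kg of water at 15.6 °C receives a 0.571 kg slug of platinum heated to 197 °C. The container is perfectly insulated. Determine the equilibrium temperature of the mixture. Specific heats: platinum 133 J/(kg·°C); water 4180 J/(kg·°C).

T_f ≈ 18.6 °C

T_f is the heat-capacity-weighted average of the initial temperatures:
T_f = (75.94*197 + 4514.4*15.6) / (75.94 + 4514.4)
    = 85385 / 4590.3 ≈ 18.60 °C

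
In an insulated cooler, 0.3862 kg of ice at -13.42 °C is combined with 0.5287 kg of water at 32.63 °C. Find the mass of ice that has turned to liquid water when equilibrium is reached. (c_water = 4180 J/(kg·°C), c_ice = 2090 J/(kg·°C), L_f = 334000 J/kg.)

Water can give up m c ΔT = 0.5287×4180×32.63 = 72111 J before reaching 0 °C.
Of that, 0.3862×2090×13.42 = 10832 J goes to bring the ice to 0 °C, leaving 61279 J.
Melting all 0.3862 kg of ice would need 0.3862×334000 = 128991 J.
61279 J < 128991 J, so only part of the ice melts and the system sits at 0 °C.
m_melted×334000 = 61279  ⇒  m_melted ≈ 0.1835 kg.

m_melted ≈ 0.183 kg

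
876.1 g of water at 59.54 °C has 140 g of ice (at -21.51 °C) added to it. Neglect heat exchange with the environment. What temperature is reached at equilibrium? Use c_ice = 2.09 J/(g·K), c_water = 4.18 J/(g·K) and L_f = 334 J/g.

T_f ≈ 38.8 °C

Energy conservation, ΣQ = 0:
warm ice to 0 °C: 140×2.09×(0 − (-21.51)) = 6293.8; fusion: m_ice L_f = 140×334 = 46760; meltwater 0→T: 140×4.18×T = 585.2 T; water cools: 876.1×4.18×(T − 59.54) = 3662.1(T − 59.54)
4247.3 T = 218041 − 53054 = 164987
T ≈ 38.85 °C (positive, so assuming full melt was valid).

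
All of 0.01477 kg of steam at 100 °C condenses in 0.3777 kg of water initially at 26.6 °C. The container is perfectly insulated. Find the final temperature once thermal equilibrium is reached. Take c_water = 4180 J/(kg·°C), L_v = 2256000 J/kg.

Taking heat into each body as positive, Σ m c ΔT = 0:
steam→water at 100 °C releases m L_v = 0.01477×2256000 = 33321
  condensed water 100 °C→T: 61.74(T − 100)
  original water: 1578.8(T − 26.6)
1640.5 T = 33321 + 6173.9 + 41996 = 81491
T ≈ 49.67 °C (< 100 °C, so full condensation is consistent).

T_f ≈ 49.7 °C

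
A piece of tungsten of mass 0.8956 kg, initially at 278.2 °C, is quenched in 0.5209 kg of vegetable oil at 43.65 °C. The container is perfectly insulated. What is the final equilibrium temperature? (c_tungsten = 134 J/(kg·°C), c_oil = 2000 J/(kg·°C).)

Let T be the final temperature. ΣQ_i = 0:
0.8956·134·(T − 278.2) + 0.5209·2000·(T − 43.65) = 0
120.01(T − 278.2) + 1041.8(T − 43.65) = 0
(120.01 + 1041.8) T = 120.01·278.2 + 1041.8·43.65
T = 78861 / 1161.8 = 67.9 °C

T_f ≈ 67.9 °C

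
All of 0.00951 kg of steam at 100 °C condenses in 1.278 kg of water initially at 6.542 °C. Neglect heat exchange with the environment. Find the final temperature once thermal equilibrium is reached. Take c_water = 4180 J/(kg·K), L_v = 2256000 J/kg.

T_f ≈ 11.2 °C

Heat gained plus heat lost sum to zero:
condense steam: −0.00951×2256000 = −21455; condensed water 100 °C→T: 39.75(T − 100); water warms: 1.278×4180×(T − 6.542) = 5342(T − 6.542)
5381.8 T = 21455 + 3975.2 + 34948 = 60377
T ≈ 11.22 °C, under the boiling point, so the assumption holds.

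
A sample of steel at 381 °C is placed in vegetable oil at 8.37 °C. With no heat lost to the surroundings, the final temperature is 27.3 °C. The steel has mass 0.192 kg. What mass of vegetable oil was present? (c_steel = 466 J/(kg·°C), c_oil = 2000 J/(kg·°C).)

m ≈ 0.836 kg

|Q_steel| = |Q_oil|:
0.192·466·(381 − 27.3) = m·2000·(27.3 − 8.37)
37860 m = 31646  ⇒  m ≈ 0.8359 kg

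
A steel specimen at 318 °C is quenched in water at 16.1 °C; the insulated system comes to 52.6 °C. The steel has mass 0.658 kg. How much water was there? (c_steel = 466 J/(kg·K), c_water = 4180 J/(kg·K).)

Taking heat into each body as positive, Σ m c ΔT = 0:
0.658×466×(52.6 − 318) + m×4180×(52.6 − 16.1) = 0
152570 m = 81379
m = 81379/152570 ≈ 0.5334 kg

m ≈ 0.533 kg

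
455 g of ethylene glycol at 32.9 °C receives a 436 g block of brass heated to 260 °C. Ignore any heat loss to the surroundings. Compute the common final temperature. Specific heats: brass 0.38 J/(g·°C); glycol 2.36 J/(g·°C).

Heat gained plus heat lost sum to zero:
436·0.38·(T − 260) + 455·2.36·(T − 32.9) = 0
165.68(T − 260) + 1073.8(T − 32.9) = 0
1239.5 T = 78405
T = 78405/1239.5 ≈ 63.26 °C

T_f ≈ 63.3 °C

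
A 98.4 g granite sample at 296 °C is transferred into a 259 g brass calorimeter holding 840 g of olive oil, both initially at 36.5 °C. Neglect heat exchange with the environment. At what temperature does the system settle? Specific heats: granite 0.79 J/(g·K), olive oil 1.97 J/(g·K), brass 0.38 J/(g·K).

Setting the total heat transfer to zero:
98.4×0.79×(T − 296) + 840×1.97×(T − 36.5) + 259×0.38×(T − 36.5) = 0
(77.74 + 1654.8 + 98.42) T = 77.74×296 + 1654.8×36.5 + 98.42×36.5
T = 87002/1831 ≈ 47.52 °C

T_f ≈ 47.5 °C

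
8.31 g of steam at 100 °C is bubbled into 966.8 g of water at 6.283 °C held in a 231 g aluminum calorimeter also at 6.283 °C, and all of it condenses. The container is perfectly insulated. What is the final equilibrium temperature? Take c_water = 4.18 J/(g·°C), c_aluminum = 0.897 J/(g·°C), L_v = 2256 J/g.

T_f ≈ 11.4 °C

Let T be the final temperature. ΣQ_i = 0:
latent heat released on condensation: 8.31×2256 = 18747; condensate cools 100→T: 8.31×4.18×(T − 100) = 34.74(T − 100); water warms: 966.8×4.18×(T − 6.283) = 4041.2(T − 6.283); aluminum cup: 231×0.897×(T − 6.283) = 207.21(T − 6.283)
4283.2 T = 18747 + 3473.6 + 26693 = 48914
T ≈ 11.42 °C — below 100 °C, confirming all the steam condensed.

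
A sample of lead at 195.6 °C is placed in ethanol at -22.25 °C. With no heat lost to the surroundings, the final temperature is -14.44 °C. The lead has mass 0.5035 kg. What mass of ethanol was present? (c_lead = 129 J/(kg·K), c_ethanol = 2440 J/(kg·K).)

Heat lost by the lead = heat gained by the ethanol:
0.5035×129×(195.6 − -14.44) = m×2440×(-14.44 − (-22.25))
19056 m = 13642  ⇒  m ≈ 0.7159 kg

m ≈ 0.716 kg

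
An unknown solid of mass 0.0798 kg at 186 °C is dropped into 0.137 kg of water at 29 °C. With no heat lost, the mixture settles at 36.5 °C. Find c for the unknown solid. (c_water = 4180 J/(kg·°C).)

c ≈ 360 J/(kg·°C)

m_s c (T_s − T_f) = m_water c_water (T_f − T_0):
0.0798×c×(186 − 36.5) = 0.137×4180×(36.5 − 29)
11.93 c = 4295  ⇒  c ≈ 360 J/(kg·°C)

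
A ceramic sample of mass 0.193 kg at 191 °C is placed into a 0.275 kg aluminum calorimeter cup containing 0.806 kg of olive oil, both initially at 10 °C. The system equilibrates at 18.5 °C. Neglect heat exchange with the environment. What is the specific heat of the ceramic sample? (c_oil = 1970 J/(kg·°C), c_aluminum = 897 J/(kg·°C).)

Conservation of energy gives ΣQ = 0:
0.193×c×(18.5 − 191) + 0.806×1970×(18.5 − 10) + 0.275×897×(18.5 − 10) = 0
-33.29 c = -15593
c = -15593/-33.29 ≈ 468.4 J/(kg·°C)

c ≈ 468 J/(kg·°C)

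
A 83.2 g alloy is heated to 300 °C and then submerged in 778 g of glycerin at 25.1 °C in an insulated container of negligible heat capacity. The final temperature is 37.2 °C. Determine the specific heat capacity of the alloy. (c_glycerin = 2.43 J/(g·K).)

c ≈ 1.05 J/(g·K)

Heat gained plus heat lost sum to zero:
83.2·c·(37.2 − 300) + 778·2.43·(37.2 − 25.1) = 0
-21865 c = -22876
c = -22876/-21865 ≈ 1.046 J/(g·K)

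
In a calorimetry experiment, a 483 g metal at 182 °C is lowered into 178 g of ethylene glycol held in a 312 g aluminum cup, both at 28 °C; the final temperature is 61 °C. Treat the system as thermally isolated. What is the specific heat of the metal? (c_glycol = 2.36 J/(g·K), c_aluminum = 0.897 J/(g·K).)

c ≈ 0.395 J/(g·K)

Conservation of energy gives ΣQ = 0:
483×c×(61 − 182) + 178×2.36×(61 − 28) + 312×0.897×(61 − 28) = 0
-58443 c = -23098
c = -23098/-58443 ≈ 0.3952 J/(g·K)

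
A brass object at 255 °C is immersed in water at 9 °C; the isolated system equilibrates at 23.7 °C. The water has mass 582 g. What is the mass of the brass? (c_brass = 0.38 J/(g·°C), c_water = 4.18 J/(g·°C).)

m ≈ 407 g

Net heat exchanged in the isolated system is zero:
m×0.38×(23.7 − 255) + 582×4.18×(23.7 − 9) = 0
-87.89 m = -35762
m = -35762/-87.89 ≈ 406.9 g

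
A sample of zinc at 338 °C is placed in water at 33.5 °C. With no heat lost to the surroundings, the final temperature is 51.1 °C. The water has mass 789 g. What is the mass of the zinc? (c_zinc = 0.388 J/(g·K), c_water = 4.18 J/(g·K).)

m ≈ 521 g

Heat lost by the zinc = heat gained by the water:
m×0.388×(338 − 51.1) = 789×4.18×(51.1 − 33.5)
111.32 m = 58045  ⇒  m ≈ 521.4 g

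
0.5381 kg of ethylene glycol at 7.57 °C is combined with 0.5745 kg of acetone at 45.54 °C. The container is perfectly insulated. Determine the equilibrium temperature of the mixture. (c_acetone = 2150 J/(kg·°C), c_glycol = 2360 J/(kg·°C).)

T_f ≈ 26.3 °C

Set heat shed by the hot body equal to heat absorbed by the cold body:
0.5745·2150·(45.54 − T) = 0.5381·2360·(T − 7.57)
1235.2(45.54 − T) = 1269.9(T − 7.57)
2505.1 T = 65863  ⇒  T ≈ 26.29 °C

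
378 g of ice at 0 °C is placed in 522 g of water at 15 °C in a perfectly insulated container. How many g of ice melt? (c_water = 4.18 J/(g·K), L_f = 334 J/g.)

m_melted ≈ 98 g

Cooling the water to 0 °C releases 522·4.18·15 = 32729 J.
Fully melting the ice requires m_ice L_f = 378·334 = 126252 J.
Since 32729 < 126252 J, not all the ice melts; equilibrium is at 0 °C.
m_melted·334 = 32729  ⇒  m_melted ≈ 97.99 g.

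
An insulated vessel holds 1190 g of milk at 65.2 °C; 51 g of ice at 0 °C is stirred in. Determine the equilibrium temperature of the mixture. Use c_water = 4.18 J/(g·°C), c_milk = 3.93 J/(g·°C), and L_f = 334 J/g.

Setting the total heat transfer to zero:
fusion: m_ice L_f = 51×334 = 17034; meltwater 0→T: 51×4.18×T = 213.18 T; milk: 4676.7(T − 65.2)
4889.9 T = 304921 − 17034 = 287887
T ≈ 58.87 °C (positive, so assuming full melt was valid).

T_f ≈ 58.9 °C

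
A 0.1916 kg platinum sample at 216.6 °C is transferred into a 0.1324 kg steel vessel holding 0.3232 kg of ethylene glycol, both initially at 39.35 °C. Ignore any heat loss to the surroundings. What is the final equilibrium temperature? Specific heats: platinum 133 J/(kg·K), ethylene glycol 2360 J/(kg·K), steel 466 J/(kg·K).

T_f = Σ m_i c_i T_i / Σ m_i c_i:
T_f = (25.48×216.6 + 762.75×39.35 + 61.7×39.35) / (25.48 + 762.75 + 61.7)
    = 37962 / 849.93 ≈ 44.66 °C

T_f ≈ 44.7 °C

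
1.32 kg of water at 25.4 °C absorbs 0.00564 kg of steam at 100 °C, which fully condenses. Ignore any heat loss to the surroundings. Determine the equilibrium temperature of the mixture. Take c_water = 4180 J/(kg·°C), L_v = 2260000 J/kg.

Conservation of energy gives ΣQ = 0:
steam→water at 100 °C releases m L_v = 0.00564·2260000 = 12746
  condensate cools 100→T: 0.00564·4180·(T − 100) = 23.58(T − 100)
  water warms: 1.32·4180·(T − 25.4) = 5517.6(T − 25.4)
5541.2 T = 12746 + 2357.5 + 140147 = 155251
T ≈ 28.02 °C (< 100 °C, so full condensation is consistent).

T_f ≈ 28.0 °C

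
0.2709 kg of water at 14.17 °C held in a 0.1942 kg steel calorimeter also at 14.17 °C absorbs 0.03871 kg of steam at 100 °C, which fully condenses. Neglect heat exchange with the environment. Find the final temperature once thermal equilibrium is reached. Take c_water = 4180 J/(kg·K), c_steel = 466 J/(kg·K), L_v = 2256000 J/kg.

T_f ≈ 87.3 °C

Setting the total heat transfer to zero:
steam→water at 100 °C releases m L_v = 0.03871·2256000 = 87330
  condensate cools 100→T: 0.03871·4180·(T − 100) = 161.81(T − 100)
  original water: 1132.4(T − 14.17)
  cup: 90.5(T − 14.17)
1384.7 T = 87330 + 16181 + 17328 = 120838
T ≈ 87.27 °C (< 100 °C, so full condensation is consistent).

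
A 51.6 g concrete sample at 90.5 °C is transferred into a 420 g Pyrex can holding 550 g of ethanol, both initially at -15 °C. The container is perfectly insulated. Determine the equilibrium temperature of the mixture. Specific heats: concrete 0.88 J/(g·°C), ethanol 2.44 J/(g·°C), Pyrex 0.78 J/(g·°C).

Net heat exchanged in the isolated system is zero:
51.6×0.88×(T − 90.5) + 550×2.44×(T − (-15)) + 420×0.78×(T − (-15)) = 0
45.41(T − 90.5) + 1342(T − (-15)) + 327.6(T − (-15)) = 0
(45.41 + 1342 + 327.6) T = 45.41×90.5 + 1342×(-15) + 327.6×(-15)
T = -20935/1715 ≈ -12.21 °C

T_f ≈ -12.2 °C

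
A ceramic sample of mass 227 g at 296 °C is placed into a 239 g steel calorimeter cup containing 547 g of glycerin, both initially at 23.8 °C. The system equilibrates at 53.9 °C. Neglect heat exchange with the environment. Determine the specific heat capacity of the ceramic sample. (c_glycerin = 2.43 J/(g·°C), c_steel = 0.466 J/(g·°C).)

c ≈ 0.789 J/(g·°C)

Let T be the final temperature. ΣQ_i = 0:
227·c·(53.9 − 296) + 547·2.43·(53.9 − 23.8) + 239·0.466·(53.9 − 23.8) = 0
-54957 c = -43362
c = -43362/-54957 ≈ 0.789 J/(g·°C)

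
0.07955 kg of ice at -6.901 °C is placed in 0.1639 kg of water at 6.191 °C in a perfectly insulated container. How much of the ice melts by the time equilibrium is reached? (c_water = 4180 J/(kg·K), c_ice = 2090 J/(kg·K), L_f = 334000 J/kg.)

Heat available from the water dropping to 0 °C: 0.1639·4180·6.191 = 4241.5 J.
Warming the ice to 0 °C takes 0.07955·2090·6.901 = 1147.4 J, leaving 3094.1 J for melting.
Melting all 0.07955 kg of ice would need 0.07955·334000 = 26570 J.
3094.1 J < 26570 J, so only part of the ice melts and the system sits at 0 °C.
Mass melted = 3094.1/334000 ≈ 0.009264 kg.

m_melted ≈ 0.00926 kg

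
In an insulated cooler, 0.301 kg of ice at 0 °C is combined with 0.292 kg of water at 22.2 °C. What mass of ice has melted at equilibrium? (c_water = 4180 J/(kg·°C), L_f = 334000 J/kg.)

m_melted ≈ 0.0811 kg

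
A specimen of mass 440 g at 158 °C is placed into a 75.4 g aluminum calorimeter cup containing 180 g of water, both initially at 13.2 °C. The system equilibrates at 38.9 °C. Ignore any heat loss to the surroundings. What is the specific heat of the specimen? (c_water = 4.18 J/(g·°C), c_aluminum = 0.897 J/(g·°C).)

c ≈ 0.402 J/(g·°C)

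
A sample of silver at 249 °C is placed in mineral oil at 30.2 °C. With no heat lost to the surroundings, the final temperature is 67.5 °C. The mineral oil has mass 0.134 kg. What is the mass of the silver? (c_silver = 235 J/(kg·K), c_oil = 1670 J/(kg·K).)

Heat gained plus heat lost sum to zero:
m·235·(67.5 − 249) + 0.134·1670·(67.5 − 30.2) = 0
-42652 m = -8347
m = -8347/-42652 ≈ 0.1957 kg

m ≈ 0.196 kg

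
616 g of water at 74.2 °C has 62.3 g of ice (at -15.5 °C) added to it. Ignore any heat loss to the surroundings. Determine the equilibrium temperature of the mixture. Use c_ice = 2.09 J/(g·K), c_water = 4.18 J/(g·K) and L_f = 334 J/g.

T_f ≈ 59.3 °C

Net heat exchanged in the isolated system is zero:
ice -15.5→0 °C: 62.3×2.09×15.5 = 2018.2; fusion: m_ice L_f = 62.3×334 = 20808; meltwater 0→T: 62.3×4.18×T = 260.41 T; water cools: 616×4.18×(T − 74.2) = 2574.9(T − 74.2)
2835.3 T = 191056 − 22826 = 168230
T ≈ 59.33 °C (positive, so assuming full melt was valid).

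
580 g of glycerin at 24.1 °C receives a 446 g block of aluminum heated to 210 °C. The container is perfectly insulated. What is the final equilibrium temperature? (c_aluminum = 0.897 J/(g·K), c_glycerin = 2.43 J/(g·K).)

Conservation of energy gives ΣQ = 0:
446·0.897·(T − 210) + 580·2.43·(T − 24.1) = 0
1809.5 T = 117980
T = 117980/1809.5 ≈ 65.20 °C

T_f ≈ 65.2 °C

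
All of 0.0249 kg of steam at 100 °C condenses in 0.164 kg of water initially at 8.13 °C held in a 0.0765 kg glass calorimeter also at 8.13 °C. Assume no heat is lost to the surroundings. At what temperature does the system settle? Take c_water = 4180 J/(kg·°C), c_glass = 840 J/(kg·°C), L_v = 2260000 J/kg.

Setting the total heat transfer to zero:
latent heat released on condensation: 0.0249·2260000 = 56274; condensate cools 100→T: 0.0249·4180·(T − 100) = 104.08(T − 100); original water: 685.52(T − 8.13); cup: 64.26(T − 8.13)
853.86 T = 56274 + 10408 + 6095.7 = 72778
T ≈ 85.23 °C, under the boiling point, so the assumption holds.

T_f ≈ 85.2 °C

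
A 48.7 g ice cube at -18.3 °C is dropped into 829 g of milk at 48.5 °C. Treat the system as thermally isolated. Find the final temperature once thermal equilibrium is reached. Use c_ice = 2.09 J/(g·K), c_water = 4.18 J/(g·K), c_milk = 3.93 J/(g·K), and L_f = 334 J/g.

Energy balance with sensible and latent terms:
warm ice to 0 °C: 48.7·2.09·(0 − (-18.3)) = 1862.6
  melt ice: 48.7·334 = 16266
  warm the meltwater: 203.57 T
  milk: 3258(T − 48.5)
3461.5 T = 158012 − 18128 = 139883
T ≈ 40.41 °C (positive, so assuming full melt was valid).

T_f ≈ 40.4 °C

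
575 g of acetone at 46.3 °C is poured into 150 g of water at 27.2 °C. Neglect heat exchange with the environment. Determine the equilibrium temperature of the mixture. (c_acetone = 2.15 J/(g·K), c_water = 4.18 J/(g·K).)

Conservation of energy gives ΣQ = 0:
575*2.15*(T − 46.3) + 150*4.18*(T − 27.2) = 0
1236.2(T − 46.3) + 627(T − 27.2) = 0
(1236.2 + 627) T = 1236.2*46.3 + 627*27.2
T ≈ 39.87 °C

T_f ≈ 39.9 °C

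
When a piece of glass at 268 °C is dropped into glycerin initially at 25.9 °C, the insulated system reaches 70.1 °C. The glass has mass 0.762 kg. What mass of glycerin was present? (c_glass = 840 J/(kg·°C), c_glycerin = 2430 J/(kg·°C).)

|Q_glass| = |Q_glycerin|:
0.762·840·(268 − 70.1) = m·2430·(70.1 − 25.9)
107406 m = 126672  ⇒  m ≈ 1.179 kg

m ≈ 1.18 kg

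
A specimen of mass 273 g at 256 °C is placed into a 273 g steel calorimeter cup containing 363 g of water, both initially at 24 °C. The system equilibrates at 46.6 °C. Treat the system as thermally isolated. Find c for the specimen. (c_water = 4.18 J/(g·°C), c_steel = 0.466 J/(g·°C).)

c ≈ 0.65 J/(g·°C)

Setting the total heat transfer to zero:
273·c·(46.6 − 256) + 363·4.18·(46.6 − 24) + 273·0.466·(46.6 − 24) = 0
-57166 c = -37167
c = -37167/-57166 ≈ 0.6502 J/(g·°C)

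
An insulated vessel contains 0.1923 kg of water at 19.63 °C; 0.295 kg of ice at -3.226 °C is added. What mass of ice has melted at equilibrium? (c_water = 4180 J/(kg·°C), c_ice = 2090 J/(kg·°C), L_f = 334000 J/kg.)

m_melted ≈ 0.0413 kg

Heat available from the water dropping to 0 °C: 0.1923×4180×19.63 = 15779 J.
Of that, 0.295×2090×3.226 = 1989 J goes to bring the ice to 0 °C, leaving 13790 J.
Fully melting the ice requires m_ice L_f = 0.295×334000 = 98530 J.
That's not enough to melt it all — equilibrium is at 0 °C with ice remaining.
m_melted×334000 = 13790  ⇒  m_melted ≈ 0.04129 kg.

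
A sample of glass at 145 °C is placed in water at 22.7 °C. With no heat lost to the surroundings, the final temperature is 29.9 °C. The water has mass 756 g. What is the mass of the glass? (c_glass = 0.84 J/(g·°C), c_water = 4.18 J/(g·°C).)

Heat lost by the glass = heat gained by the water:
m·0.84·(145 − 29.9) = 756·4.18·(29.9 − 22.7)
96.68 m = 22753  ⇒  m ≈ 235.3 g

m ≈ 235 g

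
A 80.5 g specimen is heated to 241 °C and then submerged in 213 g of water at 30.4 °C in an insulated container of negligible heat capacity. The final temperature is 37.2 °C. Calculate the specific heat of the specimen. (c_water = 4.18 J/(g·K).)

Heat lost by the specimen = heat gained by the water:
80.5·c·(241 − 37.2) = 213·4.18·(37.2 − 30.4)
16406 c = 6054.3  ⇒  c ≈ 0.369 J/(g·K)

c ≈ 0.369 J/(g·K)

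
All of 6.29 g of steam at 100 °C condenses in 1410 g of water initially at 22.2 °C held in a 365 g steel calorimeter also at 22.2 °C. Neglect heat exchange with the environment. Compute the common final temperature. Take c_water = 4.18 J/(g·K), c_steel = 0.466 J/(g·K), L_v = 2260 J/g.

Energy balance with sensible and latent terms:
steam→water at 100 °C releases m L_v = 6.29×2260 = 14215; condensed water 100 °C→T: 26.29(T − 100); original water: 5893.8(T − 22.2); cup: 170.09(T − 22.2)
6090.2 T = 14215 + 2629.2 + 134618 = 151463
T ≈ 24.87 °C, under the boiling point, so the assumption holds.

T_f ≈ 24.9 °C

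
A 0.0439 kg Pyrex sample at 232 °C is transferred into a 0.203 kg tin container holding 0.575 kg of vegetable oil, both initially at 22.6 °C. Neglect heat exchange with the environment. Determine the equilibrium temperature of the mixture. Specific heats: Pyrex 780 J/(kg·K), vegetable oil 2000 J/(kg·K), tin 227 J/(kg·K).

T_f ≈ 28.4 °C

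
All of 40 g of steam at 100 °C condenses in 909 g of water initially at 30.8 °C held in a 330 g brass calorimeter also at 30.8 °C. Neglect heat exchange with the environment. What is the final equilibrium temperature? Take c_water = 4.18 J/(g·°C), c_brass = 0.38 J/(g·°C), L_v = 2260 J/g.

T_f ≈ 55.7 °C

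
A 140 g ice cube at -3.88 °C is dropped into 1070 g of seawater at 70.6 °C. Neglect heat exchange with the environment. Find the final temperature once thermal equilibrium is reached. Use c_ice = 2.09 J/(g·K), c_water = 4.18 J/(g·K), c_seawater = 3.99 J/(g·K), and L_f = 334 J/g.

T_f ≈ 52.2 °C

Taking heat into each body as positive, Σ m c ΔT = 0:
warm ice to 0 °C: 140·2.09·(0 − (-3.88)) = 1135.3; latent heat to melt: 140·334 = 46760; meltwater 0→T: 140·4.18·T = 585.2 T; seawater cools: 1070·3.99·(T − 70.6) = 4269.3(T − 70.6)
4854.5 T = 301413 − 47895 = 253517
T ≈ 52.22 °C. Since T > 0 °C, the all-ice-melts assumption holds.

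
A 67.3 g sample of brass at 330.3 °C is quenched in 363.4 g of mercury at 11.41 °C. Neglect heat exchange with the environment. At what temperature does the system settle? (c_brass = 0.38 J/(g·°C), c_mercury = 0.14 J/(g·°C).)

T_f ≈ 118.1 °C

Taking heat into each body as positive, Σ m c ΔT = 0:
67.3*0.38*(T − 330.3) + 363.4*0.14*(T − 11.41) = 0
25.57(T − 330.3) + 50.88(T − 11.41) = 0
76.45 T = 9027.6
T ≈ 118.08 °C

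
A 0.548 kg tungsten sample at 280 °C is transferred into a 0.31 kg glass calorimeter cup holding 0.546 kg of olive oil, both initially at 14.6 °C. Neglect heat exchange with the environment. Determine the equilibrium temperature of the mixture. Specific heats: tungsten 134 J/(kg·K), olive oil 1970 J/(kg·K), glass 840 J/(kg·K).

Net heat exchanged in the isolated system is zero:
0.548·134·(T − 280) + 0.546·1970·(T − 14.6) + 0.31·840·(T − 14.6) = 0
(73.43 + 1075.6 + 260.4) T = 73.43·280 + 1075.6·14.6 + 260.4·14.6
T ≈ 28.43 °C

T_f ≈ 28.4 °C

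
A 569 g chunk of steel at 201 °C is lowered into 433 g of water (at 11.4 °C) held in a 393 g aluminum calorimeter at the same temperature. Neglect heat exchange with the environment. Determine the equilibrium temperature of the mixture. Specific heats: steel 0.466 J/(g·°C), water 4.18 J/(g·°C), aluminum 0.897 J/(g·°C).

Setting the total heat transfer to zero:
569×0.466×(T − 201) + 433×4.18×(T − 11.4) + 393×0.897×(T − 11.4) = 0
(265.15 + 1809.9 + 352.52) T = 265.15×201 + 1809.9×11.4 + 352.52×11.4
T = 77948 / 2427.6 = 32.1 °C

T_f ≈ 32.1 °C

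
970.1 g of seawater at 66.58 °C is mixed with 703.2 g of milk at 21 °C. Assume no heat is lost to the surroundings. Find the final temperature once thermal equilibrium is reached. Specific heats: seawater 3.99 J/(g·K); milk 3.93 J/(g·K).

T_f ≈ 47.6 °C

Net heat exchanged in the isolated system is zero:
970.1*3.99*(T − 66.58) + 703.2*3.93*(T − 21) = 0
3870.7(T − 66.58) + 2763.6(T − 21) = 0
6634.3 T = 315746
T = 315746 / 6634.3 = 47.6 °C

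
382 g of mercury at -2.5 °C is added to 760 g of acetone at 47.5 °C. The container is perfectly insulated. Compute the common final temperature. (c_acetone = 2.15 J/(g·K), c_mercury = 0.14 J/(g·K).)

T_f ≈ 45.9 °C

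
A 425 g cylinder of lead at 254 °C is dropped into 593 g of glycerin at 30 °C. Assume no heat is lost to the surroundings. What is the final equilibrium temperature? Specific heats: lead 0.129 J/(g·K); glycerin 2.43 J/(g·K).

Let T be the final temperature. ΣQ_i = 0:
425*0.129*(T − 254) + 593*2.43*(T − 30) = 0
1495.8 T = 57155
T = 57155/1495.8 ≈ 38.21 °C

T_f ≈ 38.2 °C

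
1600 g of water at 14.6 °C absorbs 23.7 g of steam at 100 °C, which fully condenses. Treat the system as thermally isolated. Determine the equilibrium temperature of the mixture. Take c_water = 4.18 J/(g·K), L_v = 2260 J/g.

Heat gained plus heat lost sum to zero:
latent heat released on condensation: 23.7·2260 = 53562; condensate cools 100→T: 23.7·4.18·(T − 100) = 99.07(T − 100); original water: 6688(T − 14.6)
6787.1 T = 53562 + 9906.6 + 97645 = 161113
T ≈ 23.74 °C — below 100 °C, confirming all the steam condensed.

T_f ≈ 23.7 °C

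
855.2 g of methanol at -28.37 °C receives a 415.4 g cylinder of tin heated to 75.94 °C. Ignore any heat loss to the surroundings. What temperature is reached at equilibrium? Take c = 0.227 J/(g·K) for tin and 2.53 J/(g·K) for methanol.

Taking heat into each body as positive, Σ m c ΔT = 0:
415.4*0.227*(T − 75.94) + 855.2*2.53*(T − (-28.37)) = 0
(94.3 + 2163.7) T = 94.3*75.94 + 2163.7*(-28.37)
T = -54222 / 2258 = -24 °C

T_f ≈ -24.0 °C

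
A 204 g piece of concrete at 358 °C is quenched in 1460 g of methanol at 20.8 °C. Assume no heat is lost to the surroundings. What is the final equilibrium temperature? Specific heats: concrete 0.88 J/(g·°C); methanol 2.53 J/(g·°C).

Let T be the final temperature. ΣQ_i = 0:
204*0.88*(T − 358) + 1460*2.53*(T − 20.8) = 0
179.52(T − 358) + 3693.8(T − 20.8) = 0
3873.3 T = 141099
T = 141099/3873.3 ≈ 36.43 °C

T_f ≈ 36.4 °C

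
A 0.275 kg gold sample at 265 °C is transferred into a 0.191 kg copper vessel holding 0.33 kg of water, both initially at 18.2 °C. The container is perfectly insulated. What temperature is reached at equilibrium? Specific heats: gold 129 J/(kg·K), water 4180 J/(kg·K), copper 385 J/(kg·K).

T_f ≈ 24.1 °C

T_f is the heat-capacity-weighted average of the initial temperatures:
T_f = (35.48·265 + 1379.4·18.2 + 73.53·18.2) / (35.48 + 1379.4 + 73.53)
    = 35844 / 1488.4 ≈ 24.08 °C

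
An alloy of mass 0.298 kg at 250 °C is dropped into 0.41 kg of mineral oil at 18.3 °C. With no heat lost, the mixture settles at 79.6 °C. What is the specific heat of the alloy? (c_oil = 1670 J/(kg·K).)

c ≈ 827 J/(kg·K)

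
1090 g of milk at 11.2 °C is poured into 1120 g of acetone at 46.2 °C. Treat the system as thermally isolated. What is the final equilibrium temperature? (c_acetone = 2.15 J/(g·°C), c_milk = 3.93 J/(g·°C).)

T_f is the heat-capacity-weighted average of the initial temperatures:
T_f = (2408·46.2 + 4283.7·11.2) / (2408 + 4283.7)
    = 159227 / 6691.7 ≈ 23.79 °C

T_f ≈ 23.8 °C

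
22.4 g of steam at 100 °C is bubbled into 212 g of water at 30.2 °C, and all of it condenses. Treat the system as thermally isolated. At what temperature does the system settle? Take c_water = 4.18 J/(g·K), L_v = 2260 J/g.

T_f ≈ 88.5 °C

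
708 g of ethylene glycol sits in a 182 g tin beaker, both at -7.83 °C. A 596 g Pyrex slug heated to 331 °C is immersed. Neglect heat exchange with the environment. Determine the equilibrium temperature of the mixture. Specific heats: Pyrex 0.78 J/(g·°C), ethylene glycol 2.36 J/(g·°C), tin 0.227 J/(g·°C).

T_f ≈ 64.5 °C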